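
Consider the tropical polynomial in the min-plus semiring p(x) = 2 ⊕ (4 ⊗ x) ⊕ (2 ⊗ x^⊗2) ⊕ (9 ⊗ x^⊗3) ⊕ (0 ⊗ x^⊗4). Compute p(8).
p(8) = 2

A tropical monomial a ⊗ x^⊗i evaluates to a + i · x. Evaluating each term at x = 8:
  Term 0 contributes 2 + 0 · 8 = 2
  Term 1 contributes 4 + 1 · 8 = 12
  Term 2 contributes 2 + 2 · 8 = 18
  Term 3 contributes 9 + 3 · 8 = 33
  Term 4 contributes 0 + 4 · 8 = 32
p(8) = ⊕ of these = min[2, 12, 18, 33, 32] = 2.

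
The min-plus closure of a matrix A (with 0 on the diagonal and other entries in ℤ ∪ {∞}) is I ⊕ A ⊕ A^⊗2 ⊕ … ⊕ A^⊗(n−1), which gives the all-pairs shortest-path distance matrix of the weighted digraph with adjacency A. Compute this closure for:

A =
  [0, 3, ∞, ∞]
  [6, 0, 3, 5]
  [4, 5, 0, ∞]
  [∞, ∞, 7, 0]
Closure =
  [0, 3, 6, 8]
  [6, 0, 3, 5]
  [4, 5, 0, 10]
  [11, 12, 7, 0]

This is the Floyd-Warshall all-pairs shortest-path computation. For each intermediate vertex k = 0, 1, …, 3, update dist[i][j] ← min(dist[i][j], dist[i][k] + dist[k][j]). The final matrix gives, for each (i, j), the minimum total weight of any directed path from i to j (possibly empty when i = j).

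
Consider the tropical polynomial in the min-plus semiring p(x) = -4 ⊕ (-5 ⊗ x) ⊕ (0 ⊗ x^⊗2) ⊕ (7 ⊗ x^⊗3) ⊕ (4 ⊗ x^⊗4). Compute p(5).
p(5) = -4

A tropical monomial a ⊗ x^⊗i evaluates to a + i · x. Evaluating each term at x = 5:
  Term 0 contributes -4 + 0 · 5 = -4
  Term 1 contributes -5 + 1 · 5 = 0
  Term 2 contributes 0 + 2 · 5 = 10
  Term 3 contributes 7 + 3 · 5 = 22
  Term 4 contributes 4 + 4 · 5 = 24
p(5) = ⊕ of these = min[-4, 0, 10, 22, 24] = -4.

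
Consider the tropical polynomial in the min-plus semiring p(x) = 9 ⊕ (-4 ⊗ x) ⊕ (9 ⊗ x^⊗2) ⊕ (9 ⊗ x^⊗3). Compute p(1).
p(1) = -3

A tropical monomial a ⊗ x^⊗i evaluates to a + i · x. Evaluating each term at x = 1:
  Term 0 contributes 9 + 0 · 1 = 9
  Term 1 contributes -4 + 1 · 1 = -3
  Term 2 contributes 9 + 2 · 1 = 11
  Term 3 contributes 9 + 3 · 1 = 12
p(1) = ⊕ of these = min[9, -3, 11, 12] = -3.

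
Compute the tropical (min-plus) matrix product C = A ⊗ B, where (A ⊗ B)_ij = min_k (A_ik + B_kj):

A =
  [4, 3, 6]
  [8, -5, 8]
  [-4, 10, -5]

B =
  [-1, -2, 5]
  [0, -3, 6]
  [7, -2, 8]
A ⊗ B =
  [3, 0, 9]
  [-5, -8, 1]
  [-5, -7, 1]

Apply the min-plus product entry-by-entry:
  C[0][0] = min over k of (A[0][0] + B[0][0] = 4 + -1 = 3, A[0][1] + B[1][0] = 3 + 0 = 3, A[0][2] + B[2][0] = 6 + 7 = 13) = 3 (attained at k = 0)
  C[0][1] = min over k of (A[0][0] + B[0][1] = 4 + -2 = 2, A[0][1] + B[1][1] = 3 + -3 = 0, A[0][2] + B[2][1] = 6 + -2 = 4) = 0 (attained at k = 1)
  C[0][2] = min over k of (A[0][0] + B[0][2] = 4 + 5 = 9, A[0][1] + B[1][2] = 3 + 6 = 9, A[0][2] + B[2][2] = 6 + 8 = 14) = 9 (attained at k = 0)
  C[1][0] = min over k of (A[1][0] + B[0][0] = 8 + -1 = 7, A[1][1] + B[1][0] = -5 + 0 = -5, A[1][2] + B[2][0] = 8 + 7 = 15) = -5 (attained at k = 1)
  C[1][1] = min over k of (A[1][0] + B[0][1] = 8 + -2 = 6, A[1][1] + B[1][1] = -5 + -3 = -8, A[1][2] + B[2][1] = 8 + -2 = 6) = -8 (attained at k = 1)
  C[1][2] = min over k of (A[1][0] + B[0][2] = 8 + 5 = 13, A[1][1] + B[1][2] = -5 + 6 = 1, A[1][2] + B[2][2] = 8 + 8 = 16) = 1 (attained at k = 1)
  C[2][0] = min over k of (A[2][0] + B[0][0] = -4 + -1 = -5, A[2][1] + B[1][0] = 10 + 0 = 10, A[2][2] + B[2][0] = -5 + 7 = 2) = -5 (attained at k = 0)
  C[2][1] = min over k of (A[2][0] + B[0][1] = -4 + -2 = -6, A[2][1] + B[1][1] = 10 + -3 = 7, A[2][2] + B[2][1] = -5 + -2 = -7) = -7 (attained at k = 2)
  C[2][2] = min over k of (A[2][0] + B[0][2] = -4 + 5 = 1, A[2][1] + B[1][2] = 10 + 6 = 16, A[2][2] + B[2][2] = -5 + 8 = 3) = 1 (attained at k = 0)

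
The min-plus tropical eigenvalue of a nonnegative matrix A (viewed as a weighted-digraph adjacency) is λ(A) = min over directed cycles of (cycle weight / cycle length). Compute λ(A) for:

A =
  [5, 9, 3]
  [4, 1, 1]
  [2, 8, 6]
λ(A) = 1

Enumerate directed cycles and compute their means (weight / length). Sample:
  cycle 0 → 0: weight = 5, length = 1, mean = 5/1 ≈ 5.000
  cycle 1 → 1: weight = 1, length = 1, mean = 1/1 ≈ 1.000
  cycle 2 → 2: weight = 6, length = 1, mean = 6/1 ≈ 6.000
  cycle 0 → 1 → 0: weight = 13, length = 2, mean = 13/2 ≈ 6.500
  cycle 0 → 2 → 0: weight = 5, length = 2, mean = 5/2 ≈ 2.500
  cycle 1 → 0 → 1: weight = 13, length = 2, mean = 13/2 ≈ 6.500
Minimum mean = 1.000, attained e.g. along the cycle 1 → 1 with weight 1 and length 1. So λ(A) = 1/1 = 1.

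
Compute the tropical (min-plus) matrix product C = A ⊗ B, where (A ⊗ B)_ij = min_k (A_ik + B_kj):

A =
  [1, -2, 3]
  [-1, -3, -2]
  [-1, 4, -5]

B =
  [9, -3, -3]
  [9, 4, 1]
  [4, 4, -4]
A ⊗ B =
  [7, -2, -2]
  [2, -4, -6]
  [-1, -4, -9]

Apply the min-plus product entry-by-entry:
  C[0][0] = min over k of (A[0][0] + B[0][0] = 1 + 9 = 10, A[0][1] + B[1][0] = -2 + 9 = 7, A[0][2] + B[2][0] = 3 + 4 = 7) = 7 (attained at k = 1)
  C[0][1] = min over k of (A[0][0] + B[0][1] = 1 + -3 = -2, A[0][1] + B[1][1] = -2 + 4 = 2, A[0][2] + B[2][1] = 3 + 4 = 7) = -2 (attained at k = 0)
  C[0][2] = min over k of (A[0][0] + B[0][2] = 1 + -3 = -2, A[0][1] + B[1][2] = -2 + 1 = -1, A[0][2] + B[2][2] = 3 + -4 = -1) = -2 (attained at k = 0)
  C[1][0] = min over k of (A[1][0] + B[0][0] = -1 + 9 = 8, A[1][1] + B[1][0] = -3 + 9 = 6, A[1][2] + B[2][0] = -2 + 4 = 2) = 2 (attained at k = 2)
  C[1][1] = min over k of (A[1][0] + B[0][1] = -1 + -3 = -4, A[1][1] + B[1][1] = -3 + 4 = 1, A[1][2] + B[2][1] = -2 + 4 = 2) = -4 (attained at k = 0)
  C[1][2] = min over k of (A[1][0] + B[0][2] = -1 + -3 = -4, A[1][1] + B[1][2] = -3 + 1 = -2, A[1][2] + B[2][2] = -2 + -4 = -6) = -6 (attained at k = 2)
  C[2][0] = min over k of (A[2][0] + B[0][0] = -1 + 9 = 8, A[2][1] + B[1][0] = 4 + 9 = 13, A[2][2] + B[2][0] = -5 + 4 = -1) = -1 (attained at k = 2)
  C[2][1] = min over k of (A[2][0] + B[0][1] = -1 + -3 = -4, A[2][1] + B[1][1] = 4 + 4 = 8, A[2][2] + B[2][1] = -5 + 4 = -1) = -4 (attained at k = 0)
  C[2][2] = min over k of (A[2][0] + B[0][2] = -1 + -3 = -4, A[2][1] + B[1][2] = 4 + 1 = 5, A[2][2] + B[2][2] = -5 + -4 = -9) = -9 (attained at k = 2)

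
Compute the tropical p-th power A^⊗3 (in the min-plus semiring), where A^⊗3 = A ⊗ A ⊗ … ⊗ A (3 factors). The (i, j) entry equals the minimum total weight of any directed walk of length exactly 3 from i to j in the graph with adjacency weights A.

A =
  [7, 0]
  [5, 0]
A^⊗3 =
  [5, 0]
  [5, 0]

Each entry (A^⊗3)_ij equals the minimum over all length-3 walks i = v_0 → v_1 → … → v_3 = j of Σ_t A[v_t][v_{t+1}]. For example, for (i, j) = (0, 1) we minimise over 4 possible intermediate vertex sequences; the minimum is 0, attained along the walk 0 → 1 → 1 → 1.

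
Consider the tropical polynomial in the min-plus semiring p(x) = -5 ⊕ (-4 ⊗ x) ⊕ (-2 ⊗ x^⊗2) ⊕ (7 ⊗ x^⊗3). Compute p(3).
p(3) = -5

A tropical monomial a ⊗ x^⊗i evaluates to a + i · x. Evaluating each term at x = 3:
  Term 0 contributes -5 + 0 · 3 = -5
  Term 1 contributes -4 + 1 · 3 = -1
  Term 2 contributes -2 + 2 · 3 = 4
  Term 3 contributes 7 + 3 · 3 = 16
p(3) = ⊕ of these = min[-5, -1, 4, 16] = -5.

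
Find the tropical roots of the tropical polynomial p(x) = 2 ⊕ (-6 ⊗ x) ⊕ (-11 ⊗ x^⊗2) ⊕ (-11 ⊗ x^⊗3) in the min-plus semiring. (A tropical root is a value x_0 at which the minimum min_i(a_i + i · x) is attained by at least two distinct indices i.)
Roots: {0, 5, 8}

Each tropical root is a break point of the lower envelope of the lines y = a_i + i · x (there are 4 lines, with slopes 0, 1, ..., 3). Only the lines that attain the minimum somewhere contribute to roots; other lines are dominated. Here the surviving (envelope) indices are i = 3, i = 2, i = 1, i = 0.
Intersections between consecutive envelope lines give the roots: for adjacent envelope indices i < j the intersection is x = (a_i − a_j) / (j − i). Reading off the sorted break points: {0, 5, 8}.
Verification: at each break x_0, at least two indices attain the minimum of min_i(a_i + i · x_0).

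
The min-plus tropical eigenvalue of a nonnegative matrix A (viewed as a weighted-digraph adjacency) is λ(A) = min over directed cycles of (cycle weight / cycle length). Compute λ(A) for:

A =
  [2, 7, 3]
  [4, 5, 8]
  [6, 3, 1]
λ(A) = 1

Enumerate directed cycles and compute their means (weight / length). Sample:
  cycle 0 → 0: weight = 2, length = 1, mean = 2/1 ≈ 2.000
  cycle 1 → 1: weight = 5, length = 1, mean = 5/1 ≈ 5.000
  cycle 2 → 2: weight = 1, length = 1, mean = 1/1 ≈ 1.000
  cycle 0 → 1 → 0: weight = 11, length = 2, mean = 11/2 ≈ 5.500
  cycle 0 → 2 → 0: weight = 9, length = 2, mean = 9/2 ≈ 4.500
  cycle 1 → 0 → 1: weight = 11, length = 2, mean = 11/2 ≈ 5.500
Minimum mean = 1.000, attained e.g. along the cycle 2 → 2 with weight 1 and length 1. So λ(A) = 1/1 = 1.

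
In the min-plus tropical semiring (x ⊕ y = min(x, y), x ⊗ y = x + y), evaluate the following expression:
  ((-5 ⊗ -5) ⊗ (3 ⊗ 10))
((-5 ⊗ -5) ⊗ (3 ⊗ 10)) = 3

Expand innermost to outermost. Recall ⊕ takes the minimum of its arguments and ⊗ takes their sum. Working out the expression ((-5 ⊗ -5) ⊗ (3 ⊗ 10)) gives 3.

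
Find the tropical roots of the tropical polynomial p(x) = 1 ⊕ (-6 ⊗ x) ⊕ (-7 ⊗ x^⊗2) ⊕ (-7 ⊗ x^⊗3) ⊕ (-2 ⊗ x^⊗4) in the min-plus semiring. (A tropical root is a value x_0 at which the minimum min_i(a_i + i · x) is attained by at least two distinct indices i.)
Roots: {-5, 0, 1, 7}

Each tropical root is a break point of the lower envelope of the lines y = a_i + i · x (there are 5 lines, with slopes 0, 1, ..., 4). Only the lines that attain the minimum somewhere contribute to roots; other lines are dominated. Here the surviving (envelope) indices are i = 4, i = 3, i = 2, i = 1, i = 0.
Intersections between consecutive envelope lines give the roots: for adjacent envelope indices i < j the intersection is x = (a_i − a_j) / (j − i). Reading off the sorted break points: {-5, 0, 1, 7}.
Verification: at each break x_0, at least two indices attain the minimum of min_i(a_i + i · x_0).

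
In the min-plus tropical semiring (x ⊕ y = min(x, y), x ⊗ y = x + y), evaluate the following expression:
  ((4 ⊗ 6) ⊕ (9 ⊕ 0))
((4 ⊗ 6) ⊕ (9 ⊕ 0)) = 0

Expand innermost to outermost. Recall ⊕ takes the minimum of its arguments and ⊗ takes their sum. Working out the expression ((4 ⊗ 6) ⊕ (9 ⊕ 0)) gives 0.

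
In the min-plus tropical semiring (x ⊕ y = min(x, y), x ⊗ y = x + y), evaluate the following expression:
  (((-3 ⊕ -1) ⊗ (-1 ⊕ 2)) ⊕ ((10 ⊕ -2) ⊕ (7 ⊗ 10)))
(((-3 ⊕ -1) ⊗ (-1 ⊕ 2)) ⊕ ((10 ⊕ -2) ⊕ (7 ⊗ 10))) = -4

Expand innermost to outermost. Recall ⊕ takes the minimum of its arguments and ⊗ takes their sum. Working out the expression (((-3 ⊕ -1) ⊗ (-1 ⊕ 2)) ⊕ ((10 ⊕ -2) ⊕ (7 ⊗ 10))) gives -4.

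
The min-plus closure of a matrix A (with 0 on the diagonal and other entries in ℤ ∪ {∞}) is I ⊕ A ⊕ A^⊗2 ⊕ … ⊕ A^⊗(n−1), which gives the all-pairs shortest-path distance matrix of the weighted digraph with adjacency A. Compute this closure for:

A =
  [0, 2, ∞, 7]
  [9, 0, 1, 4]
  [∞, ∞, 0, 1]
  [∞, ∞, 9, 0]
Closure =
  [0, 2, 3, 4]
  [9, 0, 1, 2]
  [∞, ∞, 0, 1]
  [∞, ∞, 9, 0]

This is the Floyd-Warshall all-pairs shortest-path computation. For each intermediate vertex k = 0, 1, …, 3, update dist[i][j] ← min(dist[i][j], dist[i][k] + dist[k][j]). The final matrix gives, for each (i, j), the minimum total weight of any directed path from i to j (possibly empty when i = j).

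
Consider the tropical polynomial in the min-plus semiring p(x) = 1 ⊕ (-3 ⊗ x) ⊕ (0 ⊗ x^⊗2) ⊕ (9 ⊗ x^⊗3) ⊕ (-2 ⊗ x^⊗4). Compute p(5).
p(5) = 1

A tropical monomial a ⊗ x^⊗i evaluates to a + i · x. Evaluating each term at x = 5:
  Term 0 contributes 1 + 0 · 5 = 1
  Term 1 contributes -3 + 1 · 5 = 2
  Term 2 contributes 0 + 2 · 5 = 10
  Term 3 contributes 9 + 3 · 5 = 24
  Term 4 contributes -2 + 4 · 5 = 18
p(5) = ⊕ of these = min[1, 2, 10, 24, 18] = 1.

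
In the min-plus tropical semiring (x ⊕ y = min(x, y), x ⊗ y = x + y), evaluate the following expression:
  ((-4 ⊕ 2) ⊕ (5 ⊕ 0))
((-4 ⊕ 2) ⊕ (5 ⊕ 0)) = -4

Expand innermost to outermost. Recall ⊕ takes the minimum of its arguments and ⊗ takes their sum. Working out the expression ((-4 ⊕ 2) ⊕ (5 ⊕ 0)) gives -4.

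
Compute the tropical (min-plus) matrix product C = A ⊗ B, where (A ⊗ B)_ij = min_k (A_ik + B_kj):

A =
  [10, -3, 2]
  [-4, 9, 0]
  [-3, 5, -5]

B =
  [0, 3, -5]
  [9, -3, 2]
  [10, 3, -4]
A ⊗ B =
  [6, -6, -2]
  [-4, -1, -9]
  [-3, -2, -9]

Apply the min-plus product entry-by-entry:
  C[0][0] = min over k of (A[0][0] + B[0][0] = 10 + 0 = 10, A[0][1] + B[1][0] = -3 + 9 = 6, A[0][2] + B[2][0] = 2 + 10 = 12) = 6 (attained at k = 1)
  C[0][1] = min over k of (A[0][0] + B[0][1] = 10 + 3 = 13, A[0][1] + B[1][1] = -3 + -3 = -6, A[0][2] + B[2][1] = 2 + 3 = 5) = -6 (attained at k = 1)
  C[0][2] = min over k of (A[0][0] + B[0][2] = 10 + -5 = 5, A[0][1] + B[1][2] = -3 + 2 = -1, A[0][2] + B[2][2] = 2 + -4 = -2) = -2 (attained at k = 2)
  C[1][0] = min over k of (A[1][0] + B[0][0] = -4 + 0 = -4, A[1][1] + B[1][0] = 9 + 9 = 18, A[1][2] + B[2][0] = 0 + 10 = 10) = -4 (attained at k = 0)
  C[1][1] = min over k of (A[1][0] + B[0][1] = -4 + 3 = -1, A[1][1] + B[1][1] = 9 + -3 = 6, A[1][2] + B[2][1] = 0 + 3 = 3) = -1 (attained at k = 0)
  C[1][2] = min over k of (A[1][0] + B[0][2] = -4 + -5 = -9, A[1][1] + B[1][2] = 9 + 2 = 11, A[1][2] + B[2][2] = 0 + -4 = -4) = -9 (attained at k = 0)
  C[2][0] = min over k of (A[2][0] + B[0][0] = -3 + 0 = -3, A[2][1] + B[1][0] = 5 + 9 = 14, A[2][2] + B[2][0] = -5 + 10 = 5) = -3 (attained at k = 0)
  C[2][1] = min over k of (A[2][0] + B[0][1] = -3 + 3 = 0, A[2][1] + B[1][1] = 5 + -3 = 2, A[2][2] + B[2][1] = -5 + 3 = -2) = -2 (attained at k = 2)
  C[2][2] = min over k of (A[2][0] + B[0][2] = -3 + -5 = -8, A[2][1] + B[1][2] = 5 + 2 = 7, A[2][2] + B[2][2] = -5 + -4 = -9) = -9 (attained at k = 2)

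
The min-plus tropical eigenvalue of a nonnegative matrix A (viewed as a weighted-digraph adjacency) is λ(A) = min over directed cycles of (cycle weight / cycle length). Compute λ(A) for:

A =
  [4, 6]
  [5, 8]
λ(A) = 4

Enumerate directed cycles and compute their means (weight / length). Sample:
  cycle 0 → 0: weight = 4, length = 1, mean = 4/1 ≈ 4.000
  cycle 1 → 1: weight = 8, length = 1, mean = 8/1 ≈ 8.000
  cycle 0 → 1 → 0: weight = 11, length = 2, mean = 11/2 ≈ 5.500
  cycle 1 → 0 → 1: weight = 11, length = 2, mean = 11/2 ≈ 5.500
Minimum mean = 4.000, attained e.g. along the cycle 0 → 0 with weight 4 and length 1. So λ(A) = 4/1 = 4.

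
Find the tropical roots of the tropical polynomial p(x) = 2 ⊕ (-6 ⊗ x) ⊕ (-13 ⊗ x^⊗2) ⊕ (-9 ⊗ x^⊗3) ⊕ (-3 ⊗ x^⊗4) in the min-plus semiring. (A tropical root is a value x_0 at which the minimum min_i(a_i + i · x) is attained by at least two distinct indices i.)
Roots: {-6, -4, 7, 8}

Each tropical root is a break point of the lower envelope of the lines y = a_i + i · x (there are 5 lines, with slopes 0, 1, ..., 4). Only the lines that attain the minimum somewhere contribute to roots; other lines are dominated. Here the surviving (envelope) indices are i = 4, i = 3, i = 2, i = 1, i = 0.
Intersections between consecutive envelope lines give the roots: for adjacent envelope indices i < j the intersection is x = (a_i − a_j) / (j − i). Reading off the sorted break points: {-6, -4, 7, 8}.
Verification: at each break x_0, at least two indices attain the minimum of min_i(a_i + i · x_0).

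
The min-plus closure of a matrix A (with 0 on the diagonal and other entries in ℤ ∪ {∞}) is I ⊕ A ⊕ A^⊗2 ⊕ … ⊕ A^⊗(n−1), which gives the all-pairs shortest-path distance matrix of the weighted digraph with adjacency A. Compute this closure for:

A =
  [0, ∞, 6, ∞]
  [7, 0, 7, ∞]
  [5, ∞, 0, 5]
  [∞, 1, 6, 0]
Closure =
  [0, 12, 6, 11]
  [7, 0, 7, 12]
  [5, 6, 0, 5]
  [8, 1, 6, 0]

This is the Floyd-Warshall all-pairs shortest-path computation. For each intermediate vertex k = 0, 1, …, 3, update dist[i][j] ← min(dist[i][j], dist[i][k] + dist[k][j]). The final matrix gives, for each (i, j), the minimum total weight of any directed path from i to j (possibly empty when i = j).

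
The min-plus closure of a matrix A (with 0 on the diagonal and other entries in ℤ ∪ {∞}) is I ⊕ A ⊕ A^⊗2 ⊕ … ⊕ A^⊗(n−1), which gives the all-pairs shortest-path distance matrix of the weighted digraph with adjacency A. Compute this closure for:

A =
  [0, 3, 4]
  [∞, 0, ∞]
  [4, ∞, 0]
Closure =
  [0, 3, 4]
  [∞, 0, ∞]
  [4, 7, 0]

This is the Floyd-Warshall all-pairs shortest-path computation. For each intermediate vertex k = 0, 1, …, 2, update dist[i][j] ← min(dist[i][j], dist[i][k] + dist[k][j]). The final matrix gives, for each (i, j), the minimum total weight of any directed path from i to j (possibly empty when i = j).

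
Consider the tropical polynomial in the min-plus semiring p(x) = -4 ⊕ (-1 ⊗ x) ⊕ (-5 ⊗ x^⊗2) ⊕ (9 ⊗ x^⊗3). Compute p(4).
p(4) = -4

A tropical monomial a ⊗ x^⊗i evaluates to a + i · x. Evaluating each term at x = 4:
  Term 0 contributes -4 + 0 · 4 = -4
  Term 1 contributes -1 + 1 · 4 = 3
  Term 2 contributes -5 + 2 · 4 = 3
  Term 3 contributes 9 + 3 · 4 = 21
p(4) = ⊕ of these = min[-4, 3, 3, 21] = -4.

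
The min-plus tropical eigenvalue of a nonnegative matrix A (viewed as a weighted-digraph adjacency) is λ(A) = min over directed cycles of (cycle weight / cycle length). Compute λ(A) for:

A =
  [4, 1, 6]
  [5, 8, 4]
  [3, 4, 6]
λ(A) = 8/3

Enumerate directed cycles and compute their means (weight / length). Sample:
  cycle 0 → 0: weight = 4, length = 1, mean = 4/1 ≈ 4.000
  cycle 1 → 1: weight = 8, length = 1, mean = 8/1 ≈ 8.000
  cycle 2 → 2: weight = 6, length = 1, mean = 6/1 ≈ 6.000
  cycle 0 → 1 → 0: weight = 6, length = 2, mean = 6/2 ≈ 3.000
  cycle 0 → 2 → 0: weight = 9, length = 2, mean = 9/2 ≈ 4.500
  cycle 1 → 0 → 1: weight = 6, length = 2, mean = 6/2 ≈ 3.000
Minimum mean = 2.667, attained e.g. along the cycle 0 → 1 → 2 → 0 with weight 8 and length 3. So λ(A) = 8/3 = 8/3.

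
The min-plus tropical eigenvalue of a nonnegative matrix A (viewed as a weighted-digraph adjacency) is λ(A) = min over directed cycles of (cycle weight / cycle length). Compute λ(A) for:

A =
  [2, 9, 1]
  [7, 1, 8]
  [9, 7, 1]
λ(A) = 1

Enumerate directed cycles and compute their means (weight / length). Sample:
  cycle 0 → 0: weight = 2, length = 1, mean = 2/1 ≈ 2.000
  cycle 1 → 1: weight = 1, length = 1, mean = 1/1 ≈ 1.000
  cycle 2 → 2: weight = 1, length = 1, mean = 1/1 ≈ 1.000
  cycle 0 → 1 → 0: weight = 16, length = 2, mean = 16/2 ≈ 8.000
  cycle 0 → 2 → 0: weight = 10, length = 2, mean = 10/2 ≈ 5.000
  cycle 1 → 0 → 1: weight = 16, length = 2, mean = 16/2 ≈ 8.000
Minimum mean = 1.000, attained e.g. along the cycle 1 → 1 with weight 1 and length 1. So λ(A) = 1/1 = 1.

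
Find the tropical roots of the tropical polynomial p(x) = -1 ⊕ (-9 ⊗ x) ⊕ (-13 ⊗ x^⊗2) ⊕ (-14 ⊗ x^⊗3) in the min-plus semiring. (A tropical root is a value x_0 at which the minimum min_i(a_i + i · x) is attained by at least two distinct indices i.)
Roots: {1, 4, 8}

Each tropical root is a break point of the lower envelope of the lines y = a_i + i · x (there are 4 lines, with slopes 0, 1, ..., 3). Only the lines that attain the minimum somewhere contribute to roots; other lines are dominated. Here the surviving (envelope) indices are i = 3, i = 2, i = 1, i = 0.
Intersections between consecutive envelope lines give the roots: for adjacent envelope indices i < j the intersection is x = (a_i − a_j) / (j − i). Reading off the sorted break points: {1, 4, 8}.
Verification: at each break x_0, at least two indices attain the minimum of min_i(a_i + i · x_0).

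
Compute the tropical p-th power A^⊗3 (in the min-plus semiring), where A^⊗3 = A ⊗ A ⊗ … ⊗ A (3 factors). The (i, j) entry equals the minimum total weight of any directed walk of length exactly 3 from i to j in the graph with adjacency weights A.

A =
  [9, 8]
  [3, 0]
A^⊗3 =
  [11, 8]
  [3, 0]

Each entry (A^⊗3)_ij equals the minimum over all length-3 walks i = v_0 → v_1 → … → v_3 = j of Σ_t A[v_t][v_{t+1}]. For example, for (i, j) = (0, 1) we minimise over 4 possible intermediate vertex sequences; the minimum is 8, attained along the walk 0 → 1 → 1 → 1.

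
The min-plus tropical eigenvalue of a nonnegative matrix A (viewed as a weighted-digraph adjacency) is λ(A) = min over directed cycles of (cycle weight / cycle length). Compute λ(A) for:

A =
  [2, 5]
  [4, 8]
λ(A) = 2

Enumerate directed cycles and compute their means (weight / length). Sample:
  cycle 0 → 0: weight = 2, length = 1, mean = 2/1 ≈ 2.000
  cycle 1 → 1: weight = 8, length = 1, mean = 8/1 ≈ 8.000
  cycle 0 → 1 → 0: weight = 9, length = 2, mean = 9/2 ≈ 4.500
  cycle 1 → 0 → 1: weight = 9, length = 2, mean = 9/2 ≈ 4.500
Minimum mean = 2.000, attained e.g. along the cycle 0 → 0 with weight 2 and length 1. So λ(A) = 2/1 = 2.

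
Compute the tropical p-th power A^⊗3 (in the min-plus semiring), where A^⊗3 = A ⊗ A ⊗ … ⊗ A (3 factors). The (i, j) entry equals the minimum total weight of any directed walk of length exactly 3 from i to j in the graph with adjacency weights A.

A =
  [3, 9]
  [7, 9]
A^⊗3 =
  [9, 15]
  [13, 19]

Each entry (A^⊗3)_ij equals the minimum over all length-3 walks i = v_0 → v_1 → … → v_3 = j of Σ_t A[v_t][v_{t+1}]. For example, for (i, j) = (0, 1) we minimise over 4 possible intermediate vertex sequences; the minimum is 15, attained along the walk 0 → 0 → 0 → 1.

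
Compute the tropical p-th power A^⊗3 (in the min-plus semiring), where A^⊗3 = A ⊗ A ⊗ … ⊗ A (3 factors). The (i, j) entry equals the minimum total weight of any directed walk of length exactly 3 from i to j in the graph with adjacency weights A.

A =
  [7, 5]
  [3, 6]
A^⊗3 =
  [14, 13]
  [11, 14]

Each entry (A^⊗3)_ij equals the minimum over all length-3 walks i = v_0 → v_1 → … → v_3 = j of Σ_t A[v_t][v_{t+1}]. For example, for (i, j) = (0, 1) we minimise over 4 possible intermediate vertex sequences; the minimum is 13, attained along the walk 0 → 1 → 0 → 1.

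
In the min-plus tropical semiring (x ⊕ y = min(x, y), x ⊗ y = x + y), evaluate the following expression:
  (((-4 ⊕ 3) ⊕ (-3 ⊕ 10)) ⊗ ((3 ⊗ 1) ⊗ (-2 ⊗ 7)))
(((-4 ⊕ 3) ⊕ (-3 ⊕ 10)) ⊗ ((3 ⊗ 1) ⊗ (-2 ⊗ 7))) = 5

Expand innermost to outermost. Recall ⊕ takes the minimum of its arguments and ⊗ takes their sum. Working out the expression (((-4 ⊕ 3) ⊕ (-3 ⊕ 10)) ⊗ ((3 ⊗ 1) ⊗ (-2 ⊗ 7))) gives 5.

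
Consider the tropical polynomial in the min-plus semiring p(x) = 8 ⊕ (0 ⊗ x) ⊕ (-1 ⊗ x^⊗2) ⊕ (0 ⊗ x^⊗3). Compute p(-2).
p(-2) = -6

A tropical monomial a ⊗ x^⊗i evaluates to a + i · x. Evaluating each term at x = -2:
  Term 0 contributes 8 + 0 · -2 = 8
  Term 1 contributes 0 + 1 · -2 = -2
  Term 2 contributes -1 + 2 · -2 = -5
  Term 3 contributes 0 + 3 · -2 = -6
p(-2) = ⊕ of these = min[8, -2, -5, -6] = -6.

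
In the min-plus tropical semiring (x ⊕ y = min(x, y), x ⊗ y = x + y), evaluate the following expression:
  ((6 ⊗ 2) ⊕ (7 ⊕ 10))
((6 ⊗ 2) ⊕ (7 ⊕ 10)) = 7

Expand innermost to outermost. Recall ⊕ takes the minimum of its arguments and ⊗ takes their sum. Working out the expression ((6 ⊗ 2) ⊕ (7 ⊕ 10)) gives 7.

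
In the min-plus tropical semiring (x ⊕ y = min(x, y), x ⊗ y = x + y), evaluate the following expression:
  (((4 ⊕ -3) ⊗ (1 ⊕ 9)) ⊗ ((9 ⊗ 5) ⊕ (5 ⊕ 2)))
(((4 ⊕ -3) ⊗ (1 ⊕ 9)) ⊗ ((9 ⊗ 5) ⊕ (5 ⊕ 2))) = 0

Expand innermost to outermost. Recall ⊕ takes the minimum of its arguments and ⊗ takes their sum. Working out the expression (((4 ⊕ -3) ⊗ (1 ⊕ 9)) ⊗ ((9 ⊗ 5) ⊕ (5 ⊕ 2))) gives 0.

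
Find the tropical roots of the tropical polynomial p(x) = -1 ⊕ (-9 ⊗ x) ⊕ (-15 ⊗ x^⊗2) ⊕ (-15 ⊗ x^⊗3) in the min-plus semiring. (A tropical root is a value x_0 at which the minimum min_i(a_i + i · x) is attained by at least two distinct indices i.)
Roots: {0, 6, 8}

Each tropical root is a break point of the lower envelope of the lines y = a_i + i · x (there are 4 lines, with slopes 0, 1, ..., 3). Only the lines that attain the minimum somewhere contribute to roots; other lines are dominated. Here the surviving (envelope) indices are i = 3, i = 2, i = 1, i = 0.
Intersections between consecutive envelope lines give the roots: for adjacent envelope indices i < j the intersection is x = (a_i − a_j) / (j − i). Reading off the sorted break points: {0, 6, 8}.
Verification: at each break x_0, at least two indices attain the minimum of min_i(a_i + i · x_0).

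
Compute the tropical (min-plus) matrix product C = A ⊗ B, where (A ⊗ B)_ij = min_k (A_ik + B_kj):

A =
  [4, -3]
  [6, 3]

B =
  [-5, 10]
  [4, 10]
A ⊗ B =
  [-1, 7]
  [1, 13]

Apply the min-plus product entry-by-entry:
  C[0][0] = min over k of (A[0][0] + B[0][0] = 4 + -5 = -1, A[0][1] + B[1][0] = -3 + 4 = 1) = -1 (attained at k = 0)
  C[0][1] = min over k of (A[0][0] + B[0][1] = 4 + 10 = 14, A[0][1] + B[1][1] = -3 + 10 = 7) = 7 (attained at k = 1)
  C[1][0] = min over k of (A[1][0] + B[0][0] = 6 + -5 = 1, A[1][1] + B[1][0] = 3 + 4 = 7) = 1 (attained at k = 0)
  C[1][1] = min over k of (A[1][0] + B[0][1] = 6 + 10 = 16, A[1][1] + B[1][1] = 3 + 10 = 13) = 13 (attained at k = 1)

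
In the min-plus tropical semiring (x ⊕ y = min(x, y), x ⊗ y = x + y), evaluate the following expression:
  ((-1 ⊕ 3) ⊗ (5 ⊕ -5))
((-1 ⊕ 3) ⊗ (5 ⊕ -5)) = -6

Expand innermost to outermost. Recall ⊕ takes the minimum of its arguments and ⊗ takes their sum. Working out the expression ((-1 ⊕ 3) ⊗ (5 ⊕ -5)) gives -6.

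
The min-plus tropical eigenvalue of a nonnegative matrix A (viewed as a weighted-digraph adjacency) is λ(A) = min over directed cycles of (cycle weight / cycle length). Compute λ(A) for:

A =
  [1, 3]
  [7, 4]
λ(A) = 1

Enumerate directed cycles and compute their means (weight / length). Sample:
  cycle 0 → 0: weight = 1, length = 1, mean = 1/1 ≈ 1.000
  cycle 1 → 1: weight = 4, length = 1, mean = 4/1 ≈ 4.000
  cycle 0 → 1 → 0: weight = 10, length = 2, mean = 10/2 ≈ 5.000
  cycle 1 → 0 → 1: weight = 10, length = 2, mean = 10/2 ≈ 5.000
Minimum mean = 1.000, attained e.g. along the cycle 0 → 0 with weight 1 and length 1. So λ(A) = 1/1 = 1.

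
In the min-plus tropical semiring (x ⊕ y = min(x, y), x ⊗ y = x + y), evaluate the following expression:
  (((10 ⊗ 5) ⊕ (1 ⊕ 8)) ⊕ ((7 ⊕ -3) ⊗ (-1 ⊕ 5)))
(((10 ⊗ 5) ⊕ (1 ⊕ 8)) ⊕ ((7 ⊕ -3) ⊗ (-1 ⊕ 5))) = -4

Expand innermost to outermost. Recall ⊕ takes the minimum of its arguments and ⊗ takes their sum. Working out the expression (((10 ⊗ 5) ⊕ (1 ⊕ 8)) ⊕ ((7 ⊕ -3) ⊗ (-1 ⊕ 5))) gives -4.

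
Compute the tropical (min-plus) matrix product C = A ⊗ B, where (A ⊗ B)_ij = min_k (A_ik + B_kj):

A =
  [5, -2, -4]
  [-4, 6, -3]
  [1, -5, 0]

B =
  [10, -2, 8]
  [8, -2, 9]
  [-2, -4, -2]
A ⊗ B =
  [-6, -8, -6]
  [-5, -7, -5]
  [-2, -7, -2]

Apply the min-plus product entry-by-entry:
  C[0][0] = min over k of (A[0][0] + B[0][0] = 5 + 10 = 15, A[0][1] + B[1][0] = -2 + 8 = 6, A[0][2] + B[2][0] = -4 + -2 = -6) = -6 (attained at k = 2)
  C[0][1] = min over k of (A[0][0] + B[0][1] = 5 + -2 = 3, A[0][1] + B[1][1] = -2 + -2 = -4, A[0][2] + B[2][1] = -4 + -4 = -8) = -8 (attained at k = 2)
  C[0][2] = min over k of (A[0][0] + B[0][2] = 5 + 8 = 13, A[0][1] + B[1][2] = -2 + 9 = 7, A[0][2] + B[2][2] = -4 + -2 = -6) = -6 (attained at k = 2)
  C[1][0] = min over k of (A[1][0] + B[0][0] = -4 + 10 = 6, A[1][1] + B[1][0] = 6 + 8 = 14, A[1][2] + B[2][0] = -3 + -2 = -5) = -5 (attained at k = 2)
  C[1][1] = min over k of (A[1][0] + B[0][1] = -4 + -2 = -6, A[1][1] + B[1][1] = 6 + -2 = 4, A[1][2] + B[2][1] = -3 + -4 = -7) = -7 (attained at k = 2)
  C[1][2] = min over k of (A[1][0] + B[0][2] = -4 + 8 = 4, A[1][1] + B[1][2] = 6 + 9 = 15, A[1][2] + B[2][2] = -3 + -2 = -5) = -5 (attained at k = 2)
  C[2][0] = min over k of (A[2][0] + B[0][0] = 1 + 10 = 11, A[2][1] + B[1][0] = -5 + 8 = 3, A[2][2] + B[2][0] = 0 + -2 = -2) = -2 (attained at k = 2)
  C[2][1] = min over k of (A[2][0] + B[0][1] = 1 + -2 = -1, A[2][1] + B[1][1] = -5 + -2 = -7, A[2][2] + B[2][1] = 0 + -4 = -4) = -7 (attained at k = 1)
  C[2][2] = min over k of (A[2][0] + B[0][2] = 1 + 8 = 9, A[2][1] + B[1][2] = -5 + 9 = 4, A[2][2] + B[2][2] = 0 + -2 = -2) = -2 (attained at k = 2)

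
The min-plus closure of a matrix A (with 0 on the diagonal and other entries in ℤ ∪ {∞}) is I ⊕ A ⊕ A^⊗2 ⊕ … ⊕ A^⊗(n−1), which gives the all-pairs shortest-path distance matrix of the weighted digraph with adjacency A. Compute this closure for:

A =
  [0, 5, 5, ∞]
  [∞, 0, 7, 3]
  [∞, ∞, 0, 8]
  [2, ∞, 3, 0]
Closure =
  [0, 5, 5, 8]
  [5, 0, 6, 3]
  [10, 15, 0, 8]
  [2, 7, 3, 0]

This is the Floyd-Warshall all-pairs shortest-path computation. For each intermediate vertex k = 0, 1, …, 3, update dist[i][j] ← min(dist[i][j], dist[i][k] + dist[k][j]). The final matrix gives, for each (i, j), the minimum total weight of any directed path from i to j (possibly empty when i = j).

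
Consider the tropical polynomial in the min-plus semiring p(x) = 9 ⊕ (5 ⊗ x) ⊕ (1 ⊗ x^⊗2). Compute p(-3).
p(-3) = -5

A tropical monomial a ⊗ x^⊗i evaluates to a + i · x. Evaluating each term at x = -3:
  Term 0 contributes 9 + 0 · -3 = 9
  Term 1 contributes 5 + 1 · -3 = 2
  Term 2 contributes 1 + 2 · -3 = -5
p(-3) = ⊕ of these = min[9, 2, -5] = -5.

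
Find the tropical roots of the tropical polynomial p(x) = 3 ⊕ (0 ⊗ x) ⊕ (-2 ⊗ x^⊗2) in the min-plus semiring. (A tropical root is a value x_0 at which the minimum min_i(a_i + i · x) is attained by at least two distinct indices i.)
Roots: {2, 3}

Each tropical root is a break point of the lower envelope of the lines y = a_i + i · x (there are 3 lines, with slopes 0, 1, ..., 2). Only the lines that attain the minimum somewhere contribute to roots; other lines are dominated. Here the surviving (envelope) indices are i = 2, i = 1, i = 0.
Intersections between consecutive envelope lines give the roots: for adjacent envelope indices i < j the intersection is x = (a_i − a_j) / (j − i). Reading off the sorted break points: {2, 3}.
Verification: at each break x_0, at least two indices attain the minimum of min_i(a_i + i · x_0).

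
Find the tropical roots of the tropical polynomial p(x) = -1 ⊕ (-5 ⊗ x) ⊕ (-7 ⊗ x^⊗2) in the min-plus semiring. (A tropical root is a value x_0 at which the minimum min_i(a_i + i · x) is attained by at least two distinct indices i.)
Roots: {2, 4}

Each tropical root is a break point of the lower envelope of the lines y = a_i + i · x (there are 3 lines, with slopes 0, 1, ..., 2). Only the lines that attain the minimum somewhere contribute to roots; other lines are dominated. Here the surviving (envelope) indices are i = 2, i = 1, i = 0.
Intersections between consecutive envelope lines give the roots: for adjacent envelope indices i < j the intersection is x = (a_i − a_j) / (j − i). Reading off the sorted break points: {2, 4}.
Verification: at each break x_0, at least two indices attain the minimum of min_i(a_i + i · x_0).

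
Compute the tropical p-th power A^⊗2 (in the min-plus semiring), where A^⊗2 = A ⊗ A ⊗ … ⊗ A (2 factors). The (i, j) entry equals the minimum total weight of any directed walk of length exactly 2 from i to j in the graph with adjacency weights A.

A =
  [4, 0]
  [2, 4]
A^⊗2 =
  [2, 4]
  [6, 2]

Each entry (A^⊗2)_ij equals the minimum over all length-2 walks i = v_0 → v_1 → … → v_2 = j of Σ_t A[v_t][v_{t+1}]. For example, for (i, j) = (0, 1) we minimise over 2 possible intermediate vertex sequences; the minimum is 4, attained along the walk 0 → 0 → 1.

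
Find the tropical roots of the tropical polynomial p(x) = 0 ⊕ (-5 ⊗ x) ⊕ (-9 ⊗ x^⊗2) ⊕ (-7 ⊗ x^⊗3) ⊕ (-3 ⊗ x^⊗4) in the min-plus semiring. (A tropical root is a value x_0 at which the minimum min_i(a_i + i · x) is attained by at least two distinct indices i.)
Roots: {-4, -2, 4, 5}

Each tropical root is a break point of the lower envelope of the lines y = a_i + i · x (there are 5 lines, with slopes 0, 1, ..., 4). Only the lines that attain the minimum somewhere contribute to roots; other lines are dominated. Here the surviving (envelope) indices are i = 4, i = 3, i = 2, i = 1, i = 0.
Intersections between consecutive envelope lines give the roots: for adjacent envelope indices i < j the intersection is x = (a_i − a_j) / (j − i). Reading off the sorted break points: {-4, -2, 4, 5}.
Verification: at each break x_0, at least two indices attain the minimum of min_i(a_i + i · x_0).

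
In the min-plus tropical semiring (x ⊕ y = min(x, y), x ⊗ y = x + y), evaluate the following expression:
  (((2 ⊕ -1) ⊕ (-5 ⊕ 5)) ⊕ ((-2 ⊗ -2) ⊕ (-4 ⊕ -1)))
(((2 ⊕ -1) ⊕ (-5 ⊕ 5)) ⊕ ((-2 ⊗ -2) ⊕ (-4 ⊕ -1))) = -5

Expand innermost to outermost. Recall ⊕ takes the minimum of its arguments and ⊗ takes their sum. Working out the expression (((2 ⊕ -1) ⊕ (-5 ⊕ 5)) ⊕ ((-2 ⊗ -2) ⊕ (-4 ⊕ -1))) gives -5.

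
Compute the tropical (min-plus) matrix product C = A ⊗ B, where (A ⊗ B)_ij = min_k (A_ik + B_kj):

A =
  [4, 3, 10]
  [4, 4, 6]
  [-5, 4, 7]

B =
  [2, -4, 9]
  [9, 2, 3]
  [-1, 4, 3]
A ⊗ B =
  [6, 0, 6]
  [5, 0, 7]
  [-3, -9, 4]

Apply the min-plus product entry-by-entry:
  C[0][0] = min over k of (A[0][0] + B[0][0] = 4 + 2 = 6, A[0][1] + B[1][0] = 3 + 9 = 12, A[0][2] + B[2][0] = 10 + -1 = 9) = 6 (attained at k = 0)
  C[0][1] = min over k of (A[0][0] + B[0][1] = 4 + -4 = 0, A[0][1] + B[1][1] = 3 + 2 = 5, A[0][2] + B[2][1] = 10 + 4 = 14) = 0 (attained at k = 0)
  C[0][2] = min over k of (A[0][0] + B[0][2] = 4 + 9 = 13, A[0][1] + B[1][2] = 3 + 3 = 6, A[0][2] + B[2][2] = 10 + 3 = 13) = 6 (attained at k = 1)
  C[1][0] = min over k of (A[1][0] + B[0][0] = 4 + 2 = 6, A[1][1] + B[1][0] = 4 + 9 = 13, A[1][2] + B[2][0] = 6 + -1 = 5) = 5 (attained at k = 2)
  C[1][1] = min over k of (A[1][0] + B[0][1] = 4 + -4 = 0, A[1][1] + B[1][1] = 4 + 2 = 6, A[1][2] + B[2][1] = 6 + 4 = 10) = 0 (attained at k = 0)
  C[1][2] = min over k of (A[1][0] + B[0][2] = 4 + 9 = 13, A[1][1] + B[1][2] = 4 + 3 = 7, A[1][2] + B[2][2] = 6 + 3 = 9) = 7 (attained at k = 1)
  C[2][0] = min over k of (A[2][0] + B[0][0] = -5 + 2 = -3, A[2][1] + B[1][0] = 4 + 9 = 13, A[2][2] + B[2][0] = 7 + -1 = 6) = -3 (attained at k = 0)
  C[2][1] = min over k of (A[2][0] + B[0][1] = -5 + -4 = -9, A[2][1] + B[1][1] = 4 + 2 = 6, A[2][2] + B[2][1] = 7 + 4 = 11) = -9 (attained at k = 0)
  C[2][2] = min over k of (A[2][0] + B[0][2] = -5 + 9 = 4, A[2][1] + B[1][2] = 4 + 3 = 7, A[2][2] + B[2][2] = 7 + 3 = 10) = 4 (attained at k = 0)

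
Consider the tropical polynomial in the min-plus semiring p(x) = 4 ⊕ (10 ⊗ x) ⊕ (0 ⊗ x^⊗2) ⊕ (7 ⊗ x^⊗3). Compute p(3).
p(3) = 4

A tropical monomial a ⊗ x^⊗i evaluates to a + i · x. Evaluating each term at x = 3:
  Term 0 contributes 4 + 0 · 3 = 4
  Term 1 contributes 10 + 1 · 3 = 13
  Term 2 contributes 0 + 2 · 3 = 6
  Term 3 contributes 7 + 3 · 3 = 16
p(3) = ⊕ of these = min[4, 13, 6, 16] = 4.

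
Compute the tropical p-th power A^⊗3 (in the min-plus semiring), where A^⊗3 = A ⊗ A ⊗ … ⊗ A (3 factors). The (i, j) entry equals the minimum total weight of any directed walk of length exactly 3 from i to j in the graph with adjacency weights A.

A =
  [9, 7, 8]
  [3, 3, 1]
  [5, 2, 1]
A^⊗3 =
  [13, 10, 9]
  [6, 4, 3]
  [6, 4, 3]

Each entry (A^⊗3)_ij equals the minimum over all length-3 walks i = v_0 → v_1 → … → v_3 = j of Σ_t A[v_t][v_{t+1}]. For example, for (i, j) = (0, 2) we minimise over 9 possible intermediate vertex sequences; the minimum is 9, attained along the walk 0 → 1 → 2 → 2.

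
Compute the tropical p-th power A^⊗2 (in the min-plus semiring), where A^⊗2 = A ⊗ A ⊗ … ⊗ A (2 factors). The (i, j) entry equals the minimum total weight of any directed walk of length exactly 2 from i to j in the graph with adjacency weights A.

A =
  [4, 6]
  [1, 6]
A^⊗2 =
  [7, 10]
  [5, 7]

Each entry (A^⊗2)_ij equals the minimum over all length-2 walks i = v_0 → v_1 → … → v_2 = j of Σ_t A[v_t][v_{t+1}]. For example, for (i, j) = (0, 1) we minimise over 2 possible intermediate vertex sequences; the minimum is 10, attained along the walk 0 → 0 → 1.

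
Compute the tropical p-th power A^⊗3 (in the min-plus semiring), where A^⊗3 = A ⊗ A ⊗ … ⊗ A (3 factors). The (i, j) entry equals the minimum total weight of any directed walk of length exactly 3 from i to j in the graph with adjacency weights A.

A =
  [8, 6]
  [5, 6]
A^⊗3 =
  [17, 17]
  [16, 17]

Each entry (A^⊗3)_ij equals the minimum over all length-3 walks i = v_0 → v_1 → … → v_3 = j of Σ_t A[v_t][v_{t+1}]. For example, for (i, j) = (0, 1) we minimise over 4 possible intermediate vertex sequences; the minimum is 17, attained along the walk 0 → 1 → 0 → 1.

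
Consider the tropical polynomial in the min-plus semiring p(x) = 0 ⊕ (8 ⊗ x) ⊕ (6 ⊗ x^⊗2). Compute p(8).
p(8) = 0

A tropical monomial a ⊗ x^⊗i evaluates to a + i · x. Evaluating each term at x = 8:
  Term 0 contributes 0 + 0 · 8 = 0
  Term 1 contributes 8 + 1 · 8 = 16
  Term 2 contributes 6 + 2 · 8 = 22
p(8) = ⊕ of these = min[0, 16, 22] = 0.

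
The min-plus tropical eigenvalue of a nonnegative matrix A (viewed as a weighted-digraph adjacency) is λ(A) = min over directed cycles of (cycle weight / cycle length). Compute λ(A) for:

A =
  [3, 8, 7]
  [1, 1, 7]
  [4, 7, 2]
λ(A) = 1

Enumerate directed cycles and compute their means (weight / length). Sample:
  cycle 0 → 0: weight = 3, length = 1, mean = 3/1 ≈ 3.000
  cycle 1 → 1: weight = 1, length = 1, mean = 1/1 ≈ 1.000
  cycle 2 → 2: weight = 2, length = 1, mean = 2/1 ≈ 2.000
  cycle 0 → 1 → 0: weight = 9, length = 2, mean = 9/2 ≈ 4.500
  cycle 0 → 2 → 0: weight = 11, length = 2, mean = 11/2 ≈ 5.500
  cycle 1 → 0 → 1: weight = 9, length = 2, mean = 9/2 ≈ 4.500
Minimum mean = 1.000, attained e.g. along the cycle 1 → 1 with weight 1 and length 1. So λ(A) = 1/1 = 1.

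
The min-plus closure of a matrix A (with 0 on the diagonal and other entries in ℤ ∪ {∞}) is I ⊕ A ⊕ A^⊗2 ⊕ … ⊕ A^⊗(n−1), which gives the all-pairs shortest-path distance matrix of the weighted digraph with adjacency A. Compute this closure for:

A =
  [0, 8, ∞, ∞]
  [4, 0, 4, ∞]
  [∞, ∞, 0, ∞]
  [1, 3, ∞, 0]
Closure =
  [0, 8, 12, ∞]
  [4, 0, 4, ∞]
  [∞, ∞, 0, ∞]
  [1, 3, 7, 0]

This is the Floyd-Warshall all-pairs shortest-path computation. For each intermediate vertex k = 0, 1, …, 3, update dist[i][j] ← min(dist[i][j], dist[i][k] + dist[k][j]). The final matrix gives, for each (i, j), the minimum total weight of any directed path from i to j (possibly empty when i = j).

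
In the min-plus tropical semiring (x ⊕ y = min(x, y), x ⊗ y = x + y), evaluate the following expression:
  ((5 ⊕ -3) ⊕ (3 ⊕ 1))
((5 ⊕ -3) ⊕ (3 ⊕ 1)) = -3

Expand innermost to outermost. Recall ⊕ takes the minimum of its arguments and ⊗ takes their sum. Working out the expression ((5 ⊕ -3) ⊕ (3 ⊕ 1)) gives -3.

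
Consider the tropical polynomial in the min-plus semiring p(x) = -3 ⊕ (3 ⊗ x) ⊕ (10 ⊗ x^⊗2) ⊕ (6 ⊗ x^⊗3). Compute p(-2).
p(-2) = -3

A tropical monomial a ⊗ x^⊗i evaluates to a + i · x. Evaluating each term at x = -2:
  Term 0 contributes -3 + 0 · -2 = -3
  Term 1 contributes 3 + 1 · -2 = 1
  Term 2 contributes 10 + 2 · -2 = 6
  Term 3 contributes 6 + 3 · -2 = 0
p(-2) = ⊕ of these = min[-3, 1, 6, 0] = -3.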